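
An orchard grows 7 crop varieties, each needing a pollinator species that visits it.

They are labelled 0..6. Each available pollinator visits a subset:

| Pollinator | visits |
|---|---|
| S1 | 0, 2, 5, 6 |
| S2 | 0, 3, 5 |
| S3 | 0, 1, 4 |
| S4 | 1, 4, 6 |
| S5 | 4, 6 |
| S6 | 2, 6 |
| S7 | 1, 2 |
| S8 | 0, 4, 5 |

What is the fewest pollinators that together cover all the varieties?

3

S2 and S4 and S7 together: S2 ∪ S4 ∪ S7 = {0, 1, 2, 3, 4, 5, 6} — every variety is covered.
Only S2 contains 3, so S2 is forced; the remaining 4 varieties need at least 2 more pollinators (each remaining pollinator adds at most 3) — so at least 3 pollinators are needed, and 3 is optimal.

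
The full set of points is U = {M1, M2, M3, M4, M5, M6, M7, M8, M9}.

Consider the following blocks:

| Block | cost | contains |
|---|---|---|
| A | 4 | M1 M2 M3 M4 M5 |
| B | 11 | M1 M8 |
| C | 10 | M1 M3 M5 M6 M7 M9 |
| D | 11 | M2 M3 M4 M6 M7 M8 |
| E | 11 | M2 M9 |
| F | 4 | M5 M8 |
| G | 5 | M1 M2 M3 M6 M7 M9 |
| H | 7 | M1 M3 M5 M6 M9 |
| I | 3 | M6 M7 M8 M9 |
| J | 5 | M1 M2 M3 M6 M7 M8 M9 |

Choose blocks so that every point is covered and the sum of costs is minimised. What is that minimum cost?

7

A, I together cover every point (A ∪ I = {M1, M2, M3, M4, M5, M6, M7, M8, M9}); total cost 4 + 3 = 7.
The greedy pick J, A costs 9; no covering selection beats 7.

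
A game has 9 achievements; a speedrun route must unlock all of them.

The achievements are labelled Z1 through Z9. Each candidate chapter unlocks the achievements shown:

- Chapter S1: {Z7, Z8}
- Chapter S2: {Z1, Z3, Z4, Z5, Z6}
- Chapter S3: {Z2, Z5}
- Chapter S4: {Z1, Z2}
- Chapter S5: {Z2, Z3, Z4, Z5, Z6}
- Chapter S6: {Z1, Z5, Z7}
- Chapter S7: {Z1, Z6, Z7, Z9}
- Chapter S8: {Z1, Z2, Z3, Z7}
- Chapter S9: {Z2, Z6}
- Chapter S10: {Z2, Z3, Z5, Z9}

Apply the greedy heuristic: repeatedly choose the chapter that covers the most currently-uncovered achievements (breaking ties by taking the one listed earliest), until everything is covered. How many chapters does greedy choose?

3

Greedy: pick S2 (covers 5 new) → pick S1 (covers 2 new) → pick S10 (covers 2 new). Total picks: 3.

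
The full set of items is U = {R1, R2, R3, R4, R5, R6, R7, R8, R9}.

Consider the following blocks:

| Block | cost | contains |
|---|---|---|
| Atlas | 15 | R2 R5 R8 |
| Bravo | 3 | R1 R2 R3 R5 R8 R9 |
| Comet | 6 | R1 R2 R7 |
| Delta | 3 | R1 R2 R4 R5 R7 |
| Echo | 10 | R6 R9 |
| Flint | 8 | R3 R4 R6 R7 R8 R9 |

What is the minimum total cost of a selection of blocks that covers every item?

11

Bravo, Flint together cover every item (Bravo ∪ Flint = {R1, R2, R3, R4, R5, R6, R7, R8, R9}); total cost 3 + 8 = 11.
The greedy pick Bravo, Delta, Flint costs 14; no covering selection beats 11.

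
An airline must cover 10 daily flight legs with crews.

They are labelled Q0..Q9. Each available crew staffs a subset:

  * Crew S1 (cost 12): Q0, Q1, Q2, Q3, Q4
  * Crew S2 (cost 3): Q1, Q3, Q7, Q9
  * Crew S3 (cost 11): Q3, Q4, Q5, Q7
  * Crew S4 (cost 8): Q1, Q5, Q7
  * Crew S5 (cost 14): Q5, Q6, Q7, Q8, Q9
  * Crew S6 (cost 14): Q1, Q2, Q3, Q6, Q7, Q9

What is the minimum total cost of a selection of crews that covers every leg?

26

S1, S5 together cover every leg (S1 ∪ S5 = {Q0, Q1, Q2, Q3, Q4, Q5, Q6, Q7, Q8, Q9}); total cost 12 + 14 = 26.
The greedy pick S2, S1, S5 costs 29; no covering selection beats 26.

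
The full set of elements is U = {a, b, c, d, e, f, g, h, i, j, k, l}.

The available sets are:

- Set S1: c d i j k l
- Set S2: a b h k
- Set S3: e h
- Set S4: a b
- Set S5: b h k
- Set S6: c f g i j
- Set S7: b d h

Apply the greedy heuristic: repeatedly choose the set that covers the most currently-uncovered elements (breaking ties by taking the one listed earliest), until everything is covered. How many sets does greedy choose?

Greedy: pick S1 (covers 6 new) → pick S2 (covers 3 new) → pick S6 (covers 2 new) → pick S3 (covers 1 new). Total picks: 4.

4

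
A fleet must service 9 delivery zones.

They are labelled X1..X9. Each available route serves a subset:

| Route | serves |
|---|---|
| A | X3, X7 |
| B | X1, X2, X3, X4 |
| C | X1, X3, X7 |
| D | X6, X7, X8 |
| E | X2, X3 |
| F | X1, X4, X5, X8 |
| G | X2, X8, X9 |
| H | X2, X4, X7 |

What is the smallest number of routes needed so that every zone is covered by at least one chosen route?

D and E and F and G together: D ∪ E ∪ F ∪ G = {X1, X2, X3, X4, X5, X6, X7, X8, X9} — every zone is covered.
Only F contains X5, so F is forced; the remaining 5 zones need at least 3 more routes (each remaining route adds at most 2) — so at least 4 routes are needed, and 4 is optimal.

4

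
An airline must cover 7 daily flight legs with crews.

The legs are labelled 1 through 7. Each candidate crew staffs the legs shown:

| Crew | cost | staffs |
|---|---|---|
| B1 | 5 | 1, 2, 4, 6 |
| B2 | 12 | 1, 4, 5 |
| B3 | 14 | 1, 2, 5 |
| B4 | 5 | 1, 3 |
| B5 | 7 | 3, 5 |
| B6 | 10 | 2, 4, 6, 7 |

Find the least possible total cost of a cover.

B1, B5, B6 together cover every leg (B1 ∪ B5 ∪ B6 = {1, 2, 3, 4, 5, 6, 7}); total cost 5 + 7 + 10 = 22.
No covering selection has total cost below 22.

22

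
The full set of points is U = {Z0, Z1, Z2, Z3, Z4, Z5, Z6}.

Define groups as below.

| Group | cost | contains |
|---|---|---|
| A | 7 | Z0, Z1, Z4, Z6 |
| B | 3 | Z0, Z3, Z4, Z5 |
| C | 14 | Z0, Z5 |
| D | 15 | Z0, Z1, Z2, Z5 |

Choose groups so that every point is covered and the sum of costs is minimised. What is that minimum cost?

A, B, D together cover every point (A ∪ B ∪ D = {Z0, Z1, Z2, Z3, Z4, Z5, Z6}); total cost 7 + 3 + 15 = 25.
No covering selection has total cost below 25.

25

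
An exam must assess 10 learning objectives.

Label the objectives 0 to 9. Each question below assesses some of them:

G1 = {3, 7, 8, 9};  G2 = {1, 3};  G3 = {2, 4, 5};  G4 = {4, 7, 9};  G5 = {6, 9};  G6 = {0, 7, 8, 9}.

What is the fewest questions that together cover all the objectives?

G2 and G3 and G5 and G6 together: G2 ∪ G3 ∪ G5 ∪ G6 = {0, 1, 2, 3, 4, 5, 6, 7, 8, 9} — every objective is covered.
Only G5 contains 6, so G5 is forced; the remaining 8 objectives need at least 3 more questions (each remaining question adds at most 3) — so at least 4 questions are needed, and 4 is optimal.

4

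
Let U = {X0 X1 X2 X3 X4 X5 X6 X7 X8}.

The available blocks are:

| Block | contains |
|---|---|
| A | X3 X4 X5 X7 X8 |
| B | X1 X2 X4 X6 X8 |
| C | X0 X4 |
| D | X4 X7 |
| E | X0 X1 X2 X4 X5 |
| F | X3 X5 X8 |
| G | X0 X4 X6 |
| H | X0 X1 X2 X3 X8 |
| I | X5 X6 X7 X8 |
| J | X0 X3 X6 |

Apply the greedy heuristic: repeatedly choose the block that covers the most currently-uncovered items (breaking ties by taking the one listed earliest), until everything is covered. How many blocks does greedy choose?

3

Greedy: pick A (covers 5 new) → pick B (covers 3 new) → pick C (covers 1 new). Total picks: 3.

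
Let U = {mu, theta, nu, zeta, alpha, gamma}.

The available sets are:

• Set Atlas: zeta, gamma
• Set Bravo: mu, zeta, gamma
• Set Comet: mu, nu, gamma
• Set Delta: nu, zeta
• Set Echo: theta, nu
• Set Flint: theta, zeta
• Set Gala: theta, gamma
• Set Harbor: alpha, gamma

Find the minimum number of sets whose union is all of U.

3

Bravo and Echo and Harbor together: Bravo ∪ Echo ∪ Harbor = {mu, theta, nu, zeta, alpha, gamma} — every element is covered.
Only Harbor contains alpha, so Harbor is forced; the remaining 4 elements need at least 2 more sets (each remaining set adds at most 2) — so at least 3 sets are needed, and 3 is optimal.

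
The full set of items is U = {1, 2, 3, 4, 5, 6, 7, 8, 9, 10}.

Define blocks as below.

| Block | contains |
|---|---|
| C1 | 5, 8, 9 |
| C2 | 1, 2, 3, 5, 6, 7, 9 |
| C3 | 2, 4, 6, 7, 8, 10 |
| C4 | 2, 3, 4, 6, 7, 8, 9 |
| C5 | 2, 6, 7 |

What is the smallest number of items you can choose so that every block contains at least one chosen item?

The 2 items {6, 8} hit every block.
The blocks C1, C5 are pairwise disjoint, so any hitting set needs a separate item for each — at least 2. Hence 2 is optimal.

2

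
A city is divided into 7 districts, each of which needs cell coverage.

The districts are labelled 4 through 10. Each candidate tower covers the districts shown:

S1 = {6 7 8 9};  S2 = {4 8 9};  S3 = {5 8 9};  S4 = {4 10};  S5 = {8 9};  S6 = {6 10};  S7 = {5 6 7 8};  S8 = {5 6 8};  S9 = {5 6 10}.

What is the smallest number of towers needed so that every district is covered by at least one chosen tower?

Take {S1, S2, S9}. Their union is {4, 5, 6, 7, 8, 9, 10}, which is all 7 districts.
No 2 of the 9 towers cover everything (all 36 combinations miss at least one district), so 3 is optimal.

3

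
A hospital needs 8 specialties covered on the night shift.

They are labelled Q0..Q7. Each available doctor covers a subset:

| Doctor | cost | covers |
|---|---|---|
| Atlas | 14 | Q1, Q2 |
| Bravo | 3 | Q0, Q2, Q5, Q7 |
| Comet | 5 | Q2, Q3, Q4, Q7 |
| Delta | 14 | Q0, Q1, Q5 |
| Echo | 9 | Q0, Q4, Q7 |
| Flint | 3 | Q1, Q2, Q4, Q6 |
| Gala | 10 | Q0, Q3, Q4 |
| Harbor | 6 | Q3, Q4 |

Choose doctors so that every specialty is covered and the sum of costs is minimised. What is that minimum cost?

Bravo, Comet, Flint together cover every specialty (Bravo ∪ Comet ∪ Flint = {Q0, Q1, Q2, Q3, Q4, Q5, Q6, Q7}); total cost 3 + 5 + 3 = 11.
No covering selection has total cost below 11.

11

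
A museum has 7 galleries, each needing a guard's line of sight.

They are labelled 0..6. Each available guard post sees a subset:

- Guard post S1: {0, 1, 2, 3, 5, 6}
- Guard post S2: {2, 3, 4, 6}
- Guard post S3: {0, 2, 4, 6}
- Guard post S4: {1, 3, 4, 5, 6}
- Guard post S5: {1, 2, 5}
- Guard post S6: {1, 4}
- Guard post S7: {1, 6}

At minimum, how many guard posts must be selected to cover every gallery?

2

Take {S1, S3}. Their union is {0, 1, 2, 3, 4, 5, 6}, which is all 7 galleries.
No single guard post has all 7 galleries (the largest, S1, has 6), so 2 is optimal.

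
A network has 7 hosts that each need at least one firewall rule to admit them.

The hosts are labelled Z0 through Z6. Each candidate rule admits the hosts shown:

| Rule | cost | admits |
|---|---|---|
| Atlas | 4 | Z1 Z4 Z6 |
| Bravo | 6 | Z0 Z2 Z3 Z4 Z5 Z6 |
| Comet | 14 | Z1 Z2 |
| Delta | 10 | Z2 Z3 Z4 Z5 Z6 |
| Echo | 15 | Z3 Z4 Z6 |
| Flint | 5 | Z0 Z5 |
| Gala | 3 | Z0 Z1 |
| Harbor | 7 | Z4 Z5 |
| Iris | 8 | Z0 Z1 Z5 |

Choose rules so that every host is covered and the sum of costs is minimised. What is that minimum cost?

9

Bravo, Gala together cover every host (Bravo ∪ Gala = {Z0, Z1, Z2, Z3, Z4, Z5, Z6}); total cost 6 + 3 = 9.
No covering selection has total cost below 9.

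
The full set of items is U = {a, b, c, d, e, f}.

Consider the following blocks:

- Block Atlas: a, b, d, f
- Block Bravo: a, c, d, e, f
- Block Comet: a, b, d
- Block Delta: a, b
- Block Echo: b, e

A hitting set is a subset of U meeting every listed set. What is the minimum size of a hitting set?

The 2 items {b, c} hit every block.
No single item lies in every block, so at least 2 are needed and 2 is optimal.

2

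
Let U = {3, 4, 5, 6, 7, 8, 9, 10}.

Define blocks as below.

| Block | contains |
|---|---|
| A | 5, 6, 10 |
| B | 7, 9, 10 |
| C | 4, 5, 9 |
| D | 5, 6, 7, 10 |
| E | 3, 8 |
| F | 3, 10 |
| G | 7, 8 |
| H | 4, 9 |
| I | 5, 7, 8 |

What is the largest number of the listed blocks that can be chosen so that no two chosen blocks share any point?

F, G, H are pairwise disjoint (F={3,10}; G={7,8}; H={4,9}).
Every remaining block overlaps one of these, and no 4 of the listed blocks are pairwise disjoint, so 3 is the maximum.

3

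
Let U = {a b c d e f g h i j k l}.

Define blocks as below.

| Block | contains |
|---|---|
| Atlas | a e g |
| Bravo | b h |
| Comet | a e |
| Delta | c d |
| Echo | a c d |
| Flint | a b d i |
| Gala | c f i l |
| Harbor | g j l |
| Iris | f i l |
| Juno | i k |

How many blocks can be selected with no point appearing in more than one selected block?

5

Bravo, Comet, Delta, Harbor, Juno are pairwise disjoint (Bravo={b,h}; Comet={a,e}; Delta={c,d}; Harbor={g,j,l}; Juno={i,k}).
Every remaining block overlaps one of these, and no 6 of the listed blocks are pairwise disjoint, so 5 is the maximum.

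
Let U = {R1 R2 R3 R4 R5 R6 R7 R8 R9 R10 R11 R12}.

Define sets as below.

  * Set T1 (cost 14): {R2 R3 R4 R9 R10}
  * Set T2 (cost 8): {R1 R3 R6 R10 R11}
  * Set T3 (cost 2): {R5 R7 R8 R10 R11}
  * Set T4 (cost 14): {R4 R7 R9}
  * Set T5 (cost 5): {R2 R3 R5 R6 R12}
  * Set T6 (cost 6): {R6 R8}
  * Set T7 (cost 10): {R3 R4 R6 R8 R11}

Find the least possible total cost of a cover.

29

T1, T2, T3, T5 together cover every point (T1 ∪ T2 ∪ T3 ∪ T5 = {R1, R2, R3, R4, R5, R6, R7, R8, R9, R10, R11, R12}); total cost 14 + 8 + 2 + 5 = 29.
No covering selection has total cost below 29.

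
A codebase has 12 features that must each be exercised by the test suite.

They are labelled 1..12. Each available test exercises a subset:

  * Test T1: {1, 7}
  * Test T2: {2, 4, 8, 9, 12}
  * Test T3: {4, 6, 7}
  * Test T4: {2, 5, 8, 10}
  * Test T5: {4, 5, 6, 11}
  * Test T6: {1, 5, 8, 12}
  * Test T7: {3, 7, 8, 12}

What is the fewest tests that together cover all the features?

T1 and T2 and T4 and T5 and T7 together: T1 ∪ T2 ∪ T4 ∪ T5 ∪ T7 = {1, 2, 3, 4, 5, 6, 7, 8, 9, 10, 11, 12} — every feature is covered.
No 4 of the 7 tests cover everything (all 35 combinations miss at least one feature), so 5 is optimal.

5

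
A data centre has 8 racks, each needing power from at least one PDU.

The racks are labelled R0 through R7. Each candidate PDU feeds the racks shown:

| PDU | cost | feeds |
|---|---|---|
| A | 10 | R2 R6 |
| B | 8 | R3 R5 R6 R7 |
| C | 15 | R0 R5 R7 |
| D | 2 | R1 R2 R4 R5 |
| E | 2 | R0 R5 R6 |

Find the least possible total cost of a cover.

B, D, E together cover every rack (B ∪ D ∪ E = {R0, R1, R2, R3, R4, R5, R6, R7}); total cost 8 + 2 + 2 = 12.
No covering selection has total cost below 12.

12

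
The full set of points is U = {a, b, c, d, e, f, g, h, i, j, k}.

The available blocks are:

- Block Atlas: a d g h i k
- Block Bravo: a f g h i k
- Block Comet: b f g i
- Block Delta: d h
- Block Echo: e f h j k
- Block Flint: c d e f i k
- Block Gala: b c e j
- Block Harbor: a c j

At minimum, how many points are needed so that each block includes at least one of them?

Take T = {c, d, f}. Each listed block contains at least one of these, so T is a hitting set of size 3.
The blocks Comet, Delta, Harbor are pairwise disjoint, so any hitting set needs a separate point for each — at least 3. Hence 3 is optimal.

3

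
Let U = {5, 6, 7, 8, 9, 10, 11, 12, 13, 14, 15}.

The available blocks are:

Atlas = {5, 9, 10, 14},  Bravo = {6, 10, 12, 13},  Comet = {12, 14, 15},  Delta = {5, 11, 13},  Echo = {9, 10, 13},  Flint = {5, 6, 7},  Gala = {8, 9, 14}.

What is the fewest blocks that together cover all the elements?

Atlas and Comet and Delta and Flint and Gala together: Atlas ∪ Comet ∪ Delta ∪ Flint ∪ Gala = {5, 6, 7, 8, 9, 10, 11, 12, 13, 14, 15} — every element is covered.
No 4 of the 7 blocks cover everything (all 35 combinations miss at least one element), so 5 is optimal.

5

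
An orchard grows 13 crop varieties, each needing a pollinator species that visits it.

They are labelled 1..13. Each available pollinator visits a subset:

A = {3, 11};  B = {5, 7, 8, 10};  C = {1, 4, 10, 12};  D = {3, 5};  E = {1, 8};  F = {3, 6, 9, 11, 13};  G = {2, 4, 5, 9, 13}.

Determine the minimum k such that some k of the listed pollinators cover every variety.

Take {B, C, F, G}. Their union is {1, 2, 3, 4, 5, 6, 7, 8, 9, 10, 11, 12, 13}, which is all 13 varieties.
Only G contains 2, so G is forced; the remaining 8 varieties need at least 3 more pollinators (each remaining pollinator adds at most 3) — so at least 4 pollinators are needed, and 4 is optimal.

4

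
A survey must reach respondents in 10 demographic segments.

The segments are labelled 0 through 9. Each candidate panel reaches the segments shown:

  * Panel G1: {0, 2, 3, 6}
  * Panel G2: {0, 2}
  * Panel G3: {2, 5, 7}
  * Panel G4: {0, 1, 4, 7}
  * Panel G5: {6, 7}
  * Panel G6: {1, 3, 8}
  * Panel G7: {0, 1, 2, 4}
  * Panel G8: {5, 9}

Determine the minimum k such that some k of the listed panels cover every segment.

4

Take {G5, G6, G7, G8}. Their union is {0, 1, 2, 3, 4, 5, 6, 7, 8, 9}, which is all 10 segments.
Only G6 contains 8, so G6 is forced; the remaining 7 segments need at least 3 more panels (each remaining panel adds at most 3) — so at least 4 panels are needed, and 4 is optimal.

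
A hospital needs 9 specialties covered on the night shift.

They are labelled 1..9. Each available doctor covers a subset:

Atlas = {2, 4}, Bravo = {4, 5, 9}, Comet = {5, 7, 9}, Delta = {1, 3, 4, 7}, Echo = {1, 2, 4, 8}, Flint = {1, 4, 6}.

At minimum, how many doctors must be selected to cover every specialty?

4

Take {Bravo, Delta, Echo, Flint}. Their union is {1, 2, 3, 4, 5, 6, 7, 8, 9}, which is all 9 specialties.
Only Delta contains 3, so Delta is forced; the remaining 5 specialties need at least 3 more doctors (each remaining doctor adds at most 2) — so at least 4 doctors are needed, and 4 is optimal.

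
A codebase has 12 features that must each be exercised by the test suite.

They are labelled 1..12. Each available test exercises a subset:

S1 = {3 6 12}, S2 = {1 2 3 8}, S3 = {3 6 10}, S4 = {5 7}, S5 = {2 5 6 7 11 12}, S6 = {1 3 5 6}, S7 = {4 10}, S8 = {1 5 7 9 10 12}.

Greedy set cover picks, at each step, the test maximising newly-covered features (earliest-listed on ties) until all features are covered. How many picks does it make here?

Greedy: pick S5 (covers 6 new) → pick S2 (covers 3 new) → pick S7 (covers 2 new) → pick S8 (covers 1 new). Total picks: 4.

4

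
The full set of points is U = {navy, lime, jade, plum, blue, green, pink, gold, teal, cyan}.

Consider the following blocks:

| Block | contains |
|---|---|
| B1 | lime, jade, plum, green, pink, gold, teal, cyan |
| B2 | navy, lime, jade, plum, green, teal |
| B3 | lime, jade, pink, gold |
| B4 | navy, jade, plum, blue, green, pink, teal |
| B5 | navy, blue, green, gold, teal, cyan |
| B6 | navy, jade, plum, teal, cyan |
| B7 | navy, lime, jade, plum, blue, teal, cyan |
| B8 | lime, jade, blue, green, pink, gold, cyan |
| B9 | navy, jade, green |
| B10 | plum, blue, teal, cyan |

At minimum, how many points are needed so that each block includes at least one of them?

The 2 points {jade, cyan} hit every block.
The blocks B3, B10 are pairwise disjoint, so any hitting set needs a separate point for each — at least 2. Hence 2 is optimal.

2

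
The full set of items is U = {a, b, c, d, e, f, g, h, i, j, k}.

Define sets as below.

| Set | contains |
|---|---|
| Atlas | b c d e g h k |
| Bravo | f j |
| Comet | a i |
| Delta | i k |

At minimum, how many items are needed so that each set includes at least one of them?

Take T = {f, i, k}. Each listed set contains at least one of these, so T is a hitting set of size 3.
The sets Atlas, Bravo, Comet are pairwise disjoint, so any hitting set needs a separate item for each — at least 3. Hence 3 is optimal.

3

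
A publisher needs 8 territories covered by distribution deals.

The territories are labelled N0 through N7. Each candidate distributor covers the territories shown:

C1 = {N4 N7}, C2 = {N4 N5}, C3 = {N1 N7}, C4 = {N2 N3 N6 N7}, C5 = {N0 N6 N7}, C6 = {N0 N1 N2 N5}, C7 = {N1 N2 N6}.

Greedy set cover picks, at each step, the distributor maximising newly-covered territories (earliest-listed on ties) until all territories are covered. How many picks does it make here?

Greedy: pick C4 (covers 4 new) → pick C6 (covers 3 new) → pick C1 (covers 1 new). Total picks: 3.

3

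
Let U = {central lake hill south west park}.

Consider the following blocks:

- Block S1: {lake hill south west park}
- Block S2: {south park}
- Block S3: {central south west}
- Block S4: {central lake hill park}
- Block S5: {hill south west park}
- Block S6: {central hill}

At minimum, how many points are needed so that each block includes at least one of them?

The 2 points {central, park} hit every block.
The blocks S2, S6 are pairwise disjoint, so any hitting set needs a separate point for each — at least 2. Hence 2 is optimal.

2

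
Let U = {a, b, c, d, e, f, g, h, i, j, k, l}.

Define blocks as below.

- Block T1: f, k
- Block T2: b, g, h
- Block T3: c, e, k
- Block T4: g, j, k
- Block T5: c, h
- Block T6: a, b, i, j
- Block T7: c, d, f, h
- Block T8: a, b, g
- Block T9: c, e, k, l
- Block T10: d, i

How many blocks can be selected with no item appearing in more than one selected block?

4

T1, T5, T8, T10 are pairwise disjoint (T1={f,k}; T5={c,h}; T8={a,b,g}; T10={d,i}).
Every remaining block overlaps one of these, and no 5 of the listed blocks are pairwise disjoint, so 4 is the maximum.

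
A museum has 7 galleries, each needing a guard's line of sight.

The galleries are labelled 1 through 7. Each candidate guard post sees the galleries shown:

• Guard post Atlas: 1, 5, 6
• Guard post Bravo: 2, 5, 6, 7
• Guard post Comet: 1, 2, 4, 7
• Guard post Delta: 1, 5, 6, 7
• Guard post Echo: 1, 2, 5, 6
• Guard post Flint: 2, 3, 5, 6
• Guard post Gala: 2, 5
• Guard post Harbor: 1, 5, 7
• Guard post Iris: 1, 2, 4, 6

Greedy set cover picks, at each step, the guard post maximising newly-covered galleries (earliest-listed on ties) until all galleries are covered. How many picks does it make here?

Greedy: pick Bravo (covers 4 new) → pick Comet (covers 2 new) → pick Flint (covers 1 new). Total picks: 3.
(The true minimum cover uses only 2 guard posts, so greedy is not optimal here.)

3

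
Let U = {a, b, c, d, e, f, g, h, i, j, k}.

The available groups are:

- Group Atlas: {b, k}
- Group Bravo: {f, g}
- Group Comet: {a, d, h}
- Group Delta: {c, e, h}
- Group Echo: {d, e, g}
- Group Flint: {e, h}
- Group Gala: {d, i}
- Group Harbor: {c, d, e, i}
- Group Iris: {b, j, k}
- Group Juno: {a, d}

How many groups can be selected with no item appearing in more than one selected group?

Atlas, Bravo, Flint, Juno are pairwise disjoint (Atlas={b,k}; Bravo={f,g}; Flint={e,h}; Juno={a,d}).
Every remaining group overlaps one of these, and no 5 of the listed groups are pairwise disjoint, so 4 is the maximum.

4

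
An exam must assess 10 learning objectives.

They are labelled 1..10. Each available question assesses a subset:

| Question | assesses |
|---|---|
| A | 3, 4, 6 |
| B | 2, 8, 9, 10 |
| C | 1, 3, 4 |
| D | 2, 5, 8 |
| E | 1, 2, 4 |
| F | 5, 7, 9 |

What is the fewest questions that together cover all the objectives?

4

A and B and E and F together: A ∪ B ∪ E ∪ F = {1, 2, 3, 4, 5, 6, 7, 8, 9, 10} — every objective is covered.
Only F contains 7, so F is forced; the remaining 7 objectives need at least 3 more questions (each remaining question adds at most 3) — so at least 4 questions are needed, and 4 is optimal.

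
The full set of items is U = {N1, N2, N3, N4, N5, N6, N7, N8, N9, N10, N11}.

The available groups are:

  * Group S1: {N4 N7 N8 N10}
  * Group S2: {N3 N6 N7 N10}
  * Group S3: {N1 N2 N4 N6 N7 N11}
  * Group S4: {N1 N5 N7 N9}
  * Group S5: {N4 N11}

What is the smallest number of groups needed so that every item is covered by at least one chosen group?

4

S1, S2, S3, and S4 cover everything between them: the union {N1, N2, N3, N4, N5, N6, N7, N8, N9, N10, N11} is all of U.
Only S3 contains N2, so S3 is forced; the remaining 5 items need at least 3 more groups (each remaining group adds at most 2) — so at least 4 groups are needed, and 4 is optimal.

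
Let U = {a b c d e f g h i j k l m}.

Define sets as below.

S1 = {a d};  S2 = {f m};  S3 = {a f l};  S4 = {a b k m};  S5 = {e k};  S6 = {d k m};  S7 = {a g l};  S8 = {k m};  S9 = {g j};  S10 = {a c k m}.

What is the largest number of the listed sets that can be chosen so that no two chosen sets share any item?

4

S1, S2, S5, S9 are pairwise disjoint (S1={a,d}; S2={f,m}; S5={e,k}; S9={g,j}).
Every remaining set overlaps one of these, and no 5 of the listed sets are pairwise disjoint, so 4 is the maximum.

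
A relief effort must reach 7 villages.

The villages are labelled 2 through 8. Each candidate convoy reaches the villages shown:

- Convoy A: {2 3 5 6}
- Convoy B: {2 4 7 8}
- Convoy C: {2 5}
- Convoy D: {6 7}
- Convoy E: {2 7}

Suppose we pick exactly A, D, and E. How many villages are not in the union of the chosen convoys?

Union of A, D, E = {2, 3, 5, 6, 7}.
Not covered: 4, 8 — 2 villages.

2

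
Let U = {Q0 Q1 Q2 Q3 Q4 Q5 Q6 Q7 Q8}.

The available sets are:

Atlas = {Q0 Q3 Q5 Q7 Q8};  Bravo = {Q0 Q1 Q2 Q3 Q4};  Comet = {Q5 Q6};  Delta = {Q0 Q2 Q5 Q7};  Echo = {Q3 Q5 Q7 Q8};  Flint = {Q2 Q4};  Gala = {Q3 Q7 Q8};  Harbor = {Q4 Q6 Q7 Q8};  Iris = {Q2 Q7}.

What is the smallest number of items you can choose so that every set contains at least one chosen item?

H = {Q4, Q5, Q7} meets every set (each contains at least one member of H), and |H| = 3.
The sets Comet, Flint, Gala are pairwise disjoint, so any hitting set needs a separate item for each — at least 3. Hence 3 is optimal.

3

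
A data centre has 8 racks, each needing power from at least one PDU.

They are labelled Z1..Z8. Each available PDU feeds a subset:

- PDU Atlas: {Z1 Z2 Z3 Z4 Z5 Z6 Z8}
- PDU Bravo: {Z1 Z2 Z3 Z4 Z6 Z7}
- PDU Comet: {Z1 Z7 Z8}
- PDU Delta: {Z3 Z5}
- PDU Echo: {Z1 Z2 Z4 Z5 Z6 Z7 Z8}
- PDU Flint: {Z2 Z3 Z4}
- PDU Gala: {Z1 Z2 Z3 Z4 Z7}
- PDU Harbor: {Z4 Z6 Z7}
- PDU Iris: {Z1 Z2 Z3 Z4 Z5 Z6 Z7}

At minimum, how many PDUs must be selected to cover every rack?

Atlas and Comet together: Atlas ∪ Comet = {Z1, Z2, Z3, Z4, Z5, Z6, Z7, Z8} — every rack is covered.
No single PDU has all 8 racks (the largest, Atlas, has 7), so 2 is optimal.

2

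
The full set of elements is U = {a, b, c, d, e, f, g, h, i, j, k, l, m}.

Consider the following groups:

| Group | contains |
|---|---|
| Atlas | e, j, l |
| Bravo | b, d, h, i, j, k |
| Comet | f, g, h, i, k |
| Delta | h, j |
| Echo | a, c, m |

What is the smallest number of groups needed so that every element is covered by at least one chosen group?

Take {Atlas, Bravo, Comet, Echo}. Their union is {a, b, c, d, e, f, g, h, i, j, k, l, m}, which is all 13 elements.
Only Bravo contains b, so Bravo is forced; the remaining 7 elements need at least 3 more groups (each remaining group adds at most 3) — so at least 4 groups are needed, and 4 is optimal.

4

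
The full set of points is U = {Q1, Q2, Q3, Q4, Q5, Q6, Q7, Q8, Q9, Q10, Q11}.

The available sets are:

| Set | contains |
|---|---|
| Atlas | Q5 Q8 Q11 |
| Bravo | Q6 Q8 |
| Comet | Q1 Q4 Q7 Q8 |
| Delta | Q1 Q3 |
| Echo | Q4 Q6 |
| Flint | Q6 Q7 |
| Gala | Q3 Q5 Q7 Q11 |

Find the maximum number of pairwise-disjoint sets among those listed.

Atlas, Delta, Echo are pairwise disjoint (Atlas={Q5,Q8,Q11}; Delta={Q1,Q3}; Echo={Q4,Q6}).
Every remaining set overlaps one of these, and no 4 of the listed sets are pairwise disjoint, so 3 is the maximum.

3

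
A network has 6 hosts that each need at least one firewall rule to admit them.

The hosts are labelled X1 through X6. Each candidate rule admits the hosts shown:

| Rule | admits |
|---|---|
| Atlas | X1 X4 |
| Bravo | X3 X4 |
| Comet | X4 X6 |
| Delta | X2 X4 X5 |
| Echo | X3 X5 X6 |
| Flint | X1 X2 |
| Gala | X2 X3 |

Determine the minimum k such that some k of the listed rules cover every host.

3

Bravo and Echo and Flint together: Bravo ∪ Echo ∪ Flint = {X1, X2, X3, X4, X5, X6} — every host is covered.
No 2 of the 7 rules cover everything (all 21 combinations miss at least one host), so 3 is optimal.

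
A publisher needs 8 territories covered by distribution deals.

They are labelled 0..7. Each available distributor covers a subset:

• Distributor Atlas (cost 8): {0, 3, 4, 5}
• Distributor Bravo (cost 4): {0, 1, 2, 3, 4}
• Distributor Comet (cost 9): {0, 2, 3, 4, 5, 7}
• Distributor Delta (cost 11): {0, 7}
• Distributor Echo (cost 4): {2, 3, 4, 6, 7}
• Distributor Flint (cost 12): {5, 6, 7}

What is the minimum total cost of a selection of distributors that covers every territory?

Bravo, Flint together cover every territory (Bravo ∪ Flint = {0, 1, 2, 3, 4, 5, 6, 7}); total cost 4 + 12 = 16.
No covering selection has total cost below 16.

16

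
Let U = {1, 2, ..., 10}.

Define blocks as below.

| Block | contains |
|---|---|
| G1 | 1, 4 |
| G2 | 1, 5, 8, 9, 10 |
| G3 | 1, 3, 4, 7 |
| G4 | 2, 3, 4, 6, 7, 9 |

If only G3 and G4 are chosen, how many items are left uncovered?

3

Union of G3, G4 = {1, 2, 3, 4, 6, 7, 9}.
Not covered: 5, 8, 10 — 3 items.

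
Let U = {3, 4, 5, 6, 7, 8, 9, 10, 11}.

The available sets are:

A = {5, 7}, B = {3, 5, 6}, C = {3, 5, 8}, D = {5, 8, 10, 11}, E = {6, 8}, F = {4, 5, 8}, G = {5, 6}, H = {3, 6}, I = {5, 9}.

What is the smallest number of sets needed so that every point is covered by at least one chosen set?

5

A, D, F, H, and I cover everything between them: the union {3, 4, 5, 6, 7, 8, 9, 10, 11} is all of U.
No 4 of the 9 sets cover everything (all 126 combinations miss at least one point), so 5 is optimal.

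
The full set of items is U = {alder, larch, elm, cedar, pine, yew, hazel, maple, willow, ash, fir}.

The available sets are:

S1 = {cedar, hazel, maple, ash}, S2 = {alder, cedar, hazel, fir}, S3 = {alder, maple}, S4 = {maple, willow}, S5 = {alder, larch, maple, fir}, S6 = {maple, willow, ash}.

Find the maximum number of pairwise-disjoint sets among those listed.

2

S2, S4 are pairwise disjoint (S2={alder,cedar,hazel,fir}; S4={maple,willow}).
Every remaining set overlaps one of these, and no 3 of the listed sets are pairwise disjoint, so 2 is the maximum.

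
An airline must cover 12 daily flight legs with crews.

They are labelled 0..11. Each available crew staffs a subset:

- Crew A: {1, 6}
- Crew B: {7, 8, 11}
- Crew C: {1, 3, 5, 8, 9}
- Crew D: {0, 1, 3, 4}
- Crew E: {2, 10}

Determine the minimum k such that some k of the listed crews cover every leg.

A and B and C and D and E together: A ∪ B ∪ C ∪ D ∪ E = {0, 1, 2, 3, 4, 5, 6, 7, 8, 9, 10, 11} — every leg is covered.
Only C contains 5, so C is forced; the remaining 7 legs need at least 4 more crews (each remaining crew adds at most 2) — so at least 5 crews are needed, and 5 is optimal.

5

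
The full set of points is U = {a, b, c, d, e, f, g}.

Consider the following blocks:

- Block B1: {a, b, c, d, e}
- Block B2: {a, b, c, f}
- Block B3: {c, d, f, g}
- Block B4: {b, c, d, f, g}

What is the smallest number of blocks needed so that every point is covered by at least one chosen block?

2

B1 and B3 together: B1 ∪ B3 = {a, b, c, d, e, f, g} — every point is covered.
No single block has all 7 points (the largest, B1, has 5), so 2 is optimal.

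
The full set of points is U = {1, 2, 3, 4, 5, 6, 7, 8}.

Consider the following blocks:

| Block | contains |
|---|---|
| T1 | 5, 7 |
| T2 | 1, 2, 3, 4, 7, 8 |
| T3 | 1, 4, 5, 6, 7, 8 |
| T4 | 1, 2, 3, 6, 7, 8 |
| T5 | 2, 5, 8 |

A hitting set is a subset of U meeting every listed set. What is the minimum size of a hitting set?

2

The 2 points {5, 7} hit every block.
No single point lies in every block, so at least 2 are needed and 2 is optimal.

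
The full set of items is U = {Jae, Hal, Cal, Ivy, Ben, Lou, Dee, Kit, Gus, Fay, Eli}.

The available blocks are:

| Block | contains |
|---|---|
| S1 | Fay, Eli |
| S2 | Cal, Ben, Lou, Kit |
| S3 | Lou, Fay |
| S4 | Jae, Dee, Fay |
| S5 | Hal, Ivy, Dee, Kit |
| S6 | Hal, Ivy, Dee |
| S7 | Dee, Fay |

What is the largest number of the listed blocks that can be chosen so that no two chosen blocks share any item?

3

S1, S2, S6 are pairwise disjoint (S1={Fay,Eli}; S2={Cal,Ben,Lou,Kit}; S6={Hal,Ivy,Dee}).
Every remaining block overlaps one of these, and no 4 of the listed blocks are pairwise disjoint, so 3 is the maximum.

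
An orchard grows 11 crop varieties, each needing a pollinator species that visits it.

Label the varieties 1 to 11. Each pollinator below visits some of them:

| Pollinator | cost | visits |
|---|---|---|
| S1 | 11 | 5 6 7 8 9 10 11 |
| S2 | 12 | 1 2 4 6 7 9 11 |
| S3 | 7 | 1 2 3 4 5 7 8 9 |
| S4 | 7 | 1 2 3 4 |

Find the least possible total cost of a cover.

18

S1, S4 together cover every variety (S1 ∪ S4 = {1, 2, 3, 4, 5, 6, 7, 8, 9, 10, 11}); total cost 11 + 7 = 18.
No covering selection has total cost below 18.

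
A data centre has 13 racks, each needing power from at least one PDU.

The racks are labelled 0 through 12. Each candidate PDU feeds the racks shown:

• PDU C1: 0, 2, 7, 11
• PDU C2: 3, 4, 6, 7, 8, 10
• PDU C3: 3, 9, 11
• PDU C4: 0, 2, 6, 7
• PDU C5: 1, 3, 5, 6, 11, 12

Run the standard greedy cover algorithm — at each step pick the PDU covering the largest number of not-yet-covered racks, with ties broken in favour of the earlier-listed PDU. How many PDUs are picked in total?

4

Greedy: pick C2 (covers 6 new) → pick C5 (covers 4 new) → pick C1 (covers 2 new) → pick C3 (covers 1 new). Total picks: 4.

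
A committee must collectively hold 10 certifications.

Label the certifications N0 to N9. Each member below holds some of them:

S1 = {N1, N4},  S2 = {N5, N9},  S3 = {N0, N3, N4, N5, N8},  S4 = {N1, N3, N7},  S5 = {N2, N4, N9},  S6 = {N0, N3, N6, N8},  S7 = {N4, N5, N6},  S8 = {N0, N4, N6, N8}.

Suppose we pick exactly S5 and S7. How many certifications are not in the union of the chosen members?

Union of S5, S7 = {N2, N4, N5, N6, N9}.
Not covered: N0, N1, N3, N7, N8 — 5 certifications.

5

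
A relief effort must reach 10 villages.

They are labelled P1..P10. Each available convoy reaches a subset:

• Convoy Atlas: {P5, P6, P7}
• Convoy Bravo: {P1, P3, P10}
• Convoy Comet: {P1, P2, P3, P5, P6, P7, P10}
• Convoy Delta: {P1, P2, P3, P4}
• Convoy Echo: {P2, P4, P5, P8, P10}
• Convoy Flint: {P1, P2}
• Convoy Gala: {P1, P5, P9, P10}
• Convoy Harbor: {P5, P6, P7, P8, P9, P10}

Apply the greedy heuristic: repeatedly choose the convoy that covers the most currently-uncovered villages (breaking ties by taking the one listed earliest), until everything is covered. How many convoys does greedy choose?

3

Greedy: pick Comet (covers 7 new) → pick Echo (covers 2 new) → pick Gala (covers 1 new). Total picks: 3.
(The true minimum cover uses only 2 convoys, so greedy is not optimal here.)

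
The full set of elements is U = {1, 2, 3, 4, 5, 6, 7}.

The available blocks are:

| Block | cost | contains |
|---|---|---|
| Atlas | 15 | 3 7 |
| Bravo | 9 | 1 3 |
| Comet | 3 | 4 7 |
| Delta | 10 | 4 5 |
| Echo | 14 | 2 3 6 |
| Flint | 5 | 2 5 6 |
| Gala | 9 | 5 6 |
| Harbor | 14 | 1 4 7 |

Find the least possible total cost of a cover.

Bravo, Comet, Flint together cover every element (Bravo ∪ Comet ∪ Flint = {1, 2, 3, 4, 5, 6, 7}); total cost 9 + 3 + 5 = 17.
No covering selection has total cost below 17.

17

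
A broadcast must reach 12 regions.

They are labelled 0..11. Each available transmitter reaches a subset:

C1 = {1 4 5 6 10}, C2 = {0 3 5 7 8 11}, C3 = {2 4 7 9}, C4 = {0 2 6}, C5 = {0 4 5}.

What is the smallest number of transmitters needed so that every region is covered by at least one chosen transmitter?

3

Take {C1, C2, C3}. Their union is {0, 1, 2, 3, 4, 5, 6, 7, 8, 9, 10, 11}, which is all 12 regions.
Only C1 contains 1, so C1 is forced; the remaining 7 regions need at least 2 more transmitters (each remaining transmitter adds at most 5) — so at least 3 transmitters are needed, and 3 is optimal.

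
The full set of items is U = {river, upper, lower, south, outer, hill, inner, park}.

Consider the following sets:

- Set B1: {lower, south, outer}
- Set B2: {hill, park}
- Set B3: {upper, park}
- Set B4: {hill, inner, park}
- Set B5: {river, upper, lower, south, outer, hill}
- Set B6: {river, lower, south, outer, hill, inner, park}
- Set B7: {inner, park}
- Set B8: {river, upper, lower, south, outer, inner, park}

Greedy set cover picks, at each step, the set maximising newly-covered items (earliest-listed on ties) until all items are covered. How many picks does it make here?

2

Greedy: pick B6 (covers 7 new) → pick B3 (covers 1 new). Total picks: 2.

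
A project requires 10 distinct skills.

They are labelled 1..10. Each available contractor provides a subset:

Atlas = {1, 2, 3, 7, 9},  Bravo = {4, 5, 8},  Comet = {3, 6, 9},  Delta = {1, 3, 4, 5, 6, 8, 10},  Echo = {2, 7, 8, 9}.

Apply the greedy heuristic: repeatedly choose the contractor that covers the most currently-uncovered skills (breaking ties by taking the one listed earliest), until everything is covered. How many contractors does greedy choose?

Greedy: pick Delta (covers 7 new) → pick Atlas (covers 3 new). Total picks: 2.

2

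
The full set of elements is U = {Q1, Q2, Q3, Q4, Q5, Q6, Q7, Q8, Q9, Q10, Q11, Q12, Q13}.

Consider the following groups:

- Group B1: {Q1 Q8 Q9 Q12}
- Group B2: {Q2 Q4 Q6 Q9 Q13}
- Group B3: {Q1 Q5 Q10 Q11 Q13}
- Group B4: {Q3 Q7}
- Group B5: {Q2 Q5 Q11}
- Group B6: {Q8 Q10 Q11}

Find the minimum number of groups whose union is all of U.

B1 and B2 and B3 and B4 together: B1 ∪ B2 ∪ B3 ∪ B4 = {Q1, Q2, Q3, Q4, Q5, Q6, Q7, Q8, Q9, Q10, Q11, Q12, Q13} — every element is covered.
Only B4 contains Q3, so B4 is forced; the remaining 11 elements need at least 3 more groups (each remaining group adds at most 5) — so at least 4 groups are needed, and 4 is optimal.

4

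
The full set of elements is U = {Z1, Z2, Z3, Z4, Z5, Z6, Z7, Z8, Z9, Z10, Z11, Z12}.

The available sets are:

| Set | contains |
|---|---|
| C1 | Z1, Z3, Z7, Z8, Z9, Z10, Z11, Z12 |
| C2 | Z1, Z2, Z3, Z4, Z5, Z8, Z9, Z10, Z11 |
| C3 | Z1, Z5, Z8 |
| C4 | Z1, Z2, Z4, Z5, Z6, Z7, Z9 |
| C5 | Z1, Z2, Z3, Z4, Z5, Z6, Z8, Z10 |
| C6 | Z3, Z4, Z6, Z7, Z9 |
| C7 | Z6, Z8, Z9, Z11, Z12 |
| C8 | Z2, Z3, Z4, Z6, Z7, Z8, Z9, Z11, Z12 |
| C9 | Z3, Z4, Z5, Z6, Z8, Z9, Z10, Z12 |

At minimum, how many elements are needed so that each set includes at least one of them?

The 2 elements {Z6, Z8} hit every set.
The sets C3, C6 are pairwise disjoint, so any hitting set needs a separate element for each — at least 2. Hence 2 is optimal.

2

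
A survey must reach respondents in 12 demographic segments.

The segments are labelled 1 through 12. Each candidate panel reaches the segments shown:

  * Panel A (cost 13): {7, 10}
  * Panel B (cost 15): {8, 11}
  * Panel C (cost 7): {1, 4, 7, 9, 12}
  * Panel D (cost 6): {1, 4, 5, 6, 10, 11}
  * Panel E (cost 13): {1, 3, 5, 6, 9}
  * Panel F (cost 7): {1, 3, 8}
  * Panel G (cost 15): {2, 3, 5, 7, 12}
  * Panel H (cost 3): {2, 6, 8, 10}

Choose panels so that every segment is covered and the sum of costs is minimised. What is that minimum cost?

C, D, F, H together cover every segment (C ∪ D ∪ F ∪ H = {1, 2, 3, 4, 5, 6, 7, 8, 9, 10, 11, 12}); total cost 7 + 6 + 7 + 3 = 23.
No covering selection has total cost below 23.

23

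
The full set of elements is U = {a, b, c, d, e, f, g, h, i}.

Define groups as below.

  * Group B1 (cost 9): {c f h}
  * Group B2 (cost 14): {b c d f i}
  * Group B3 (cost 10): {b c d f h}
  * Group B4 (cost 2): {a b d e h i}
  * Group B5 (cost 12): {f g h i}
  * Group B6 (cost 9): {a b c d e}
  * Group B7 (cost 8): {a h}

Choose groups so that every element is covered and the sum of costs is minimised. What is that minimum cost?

21

B5, B6 together cover every element (B5 ∪ B6 = {a, b, c, d, e, f, g, h, i}); total cost 12 + 9 = 21.
The greedy pick B4, B1, B5 costs 23; no covering selection beats 21.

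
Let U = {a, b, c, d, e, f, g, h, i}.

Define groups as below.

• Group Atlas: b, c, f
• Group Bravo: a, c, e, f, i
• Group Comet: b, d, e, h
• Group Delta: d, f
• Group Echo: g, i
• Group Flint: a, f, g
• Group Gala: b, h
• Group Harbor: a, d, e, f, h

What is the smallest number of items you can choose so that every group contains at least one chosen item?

The 3 items {b, f, i} hit every group.
The groups Delta, Echo, Gala are pairwise disjoint, so any hitting set needs a separate item for each — at least 3. Hence 3 is optimal.

3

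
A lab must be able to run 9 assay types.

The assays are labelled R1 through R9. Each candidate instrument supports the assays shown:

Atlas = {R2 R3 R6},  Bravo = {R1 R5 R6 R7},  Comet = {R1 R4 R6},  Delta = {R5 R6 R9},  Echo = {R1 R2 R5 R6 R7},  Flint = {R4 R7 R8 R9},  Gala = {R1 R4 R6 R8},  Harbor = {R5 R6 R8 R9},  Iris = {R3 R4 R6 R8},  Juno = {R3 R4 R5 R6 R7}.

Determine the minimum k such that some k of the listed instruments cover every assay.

3

Take {Atlas, Bravo, Flint}. Their union is {R1, R2, R3, R4, R5, R6, R7, R8, R9}, which is all 9 assays.
No 2 of the 10 instruments cover everything (all 45 combinations miss at least one assay), so 3 is optimal.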